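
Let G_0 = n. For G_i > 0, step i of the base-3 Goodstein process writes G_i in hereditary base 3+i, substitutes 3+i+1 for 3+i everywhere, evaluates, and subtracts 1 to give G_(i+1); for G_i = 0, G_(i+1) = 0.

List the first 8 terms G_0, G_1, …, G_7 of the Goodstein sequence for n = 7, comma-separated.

7, 8, 9, 9, 9, 9, 9, 9

G_0=7  [base 3] 2·3 + 1  →[3↦4]→  2·4 + 1 = 9  −1 ⇒ G_1=8
G_1=8  [base 4] 2·4  →[4↦5]→  2·5 = 10  −1 ⇒ G_2=9
G_2=9  [base 5] 5 + 4  →[5↦6]→  6 + 4 = 10  −1 ⇒ G_3=9
G_3=9  [base 6] 6 + 3  →[6↦7]→  7 + 3 = 10  −1 ⇒ G_4=9
G_4=9  [base 7] 7 + 2  →[7↦8]→  8 + 2 = 10  −1 ⇒ G_5=9
G_5=9  [base 8] 8 + 1  →[8↦9]→  9 + 1 = 10  −1 ⇒ G_6=9
G_6=9  [base 9] 9  →[9↦10]→  10 = 10  −1 ⇒ G_7=9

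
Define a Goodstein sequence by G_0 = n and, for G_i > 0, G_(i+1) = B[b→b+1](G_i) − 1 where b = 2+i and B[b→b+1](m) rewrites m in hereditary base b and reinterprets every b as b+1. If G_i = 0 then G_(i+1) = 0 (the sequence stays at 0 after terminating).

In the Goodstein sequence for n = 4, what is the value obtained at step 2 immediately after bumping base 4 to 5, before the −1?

61

step 0: 4 = 2^2; sub 3 for 2: 3^3; = 27; G_1 = 27−1 = 26
step 1: 26 = 2·3^2 + 2·3 + 2; sub 4 for 3: 2·4^2 + 2·4 + 2; = 42; G_2 = 42−1 = 41
step 2: 41 = 2·4^2 + 2·4 + 1; sub 5 for 4: 2·5^2 + 2·5 + 1; = 61; G_3 = 61−1 = 60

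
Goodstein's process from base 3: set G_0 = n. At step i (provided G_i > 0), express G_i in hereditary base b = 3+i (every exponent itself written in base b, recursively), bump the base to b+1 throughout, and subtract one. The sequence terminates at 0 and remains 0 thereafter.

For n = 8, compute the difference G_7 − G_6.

0

G_0=8  [base 3] 2·3 + 2  →[3↦4]→  2·4 + 2 = 10  −1 ⇒ G_1=9
G_1=9  [base 4] 2·4 + 1  →[4↦5]→  2·5 + 1 = 11  −1 ⇒ G_2=10
G_2=10  [base 5] 2·5  →[5↦6]→  2·6 = 12  −1 ⇒ G_3=11
G_3=11  [base 6] 6 + 5  →[6↦7]→  7 + 5 = 12  −1 ⇒ G_4=11
G_4=11  [base 7] 7 + 4  →[7↦8]→  8 + 4 = 12  −1 ⇒ G_5=11
G_5=11  [base 8] 8 + 3  →[8↦9]→  9 + 3 = 12  −1 ⇒ G_6=11
G_6=11  [base 9] 9 + 2  →[9↦10]→  10 + 2 = 12  −1 ⇒ G_7=11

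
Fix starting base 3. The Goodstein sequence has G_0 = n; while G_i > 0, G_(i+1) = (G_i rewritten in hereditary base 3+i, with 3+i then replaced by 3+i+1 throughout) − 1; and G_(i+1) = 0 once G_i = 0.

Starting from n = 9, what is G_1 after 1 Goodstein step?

15

[0] 9 ≡ 3^2 (base 3). Lift 4: 16. −1: 15.
[1] 15 ≡ 3·4 + 3 (base 4). Lift 5: 18. −1: 17.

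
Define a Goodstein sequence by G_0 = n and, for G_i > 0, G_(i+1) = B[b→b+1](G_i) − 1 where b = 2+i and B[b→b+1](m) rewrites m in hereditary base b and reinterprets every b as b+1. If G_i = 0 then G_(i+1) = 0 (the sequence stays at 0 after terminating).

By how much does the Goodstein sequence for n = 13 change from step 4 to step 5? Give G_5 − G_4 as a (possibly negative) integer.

5485287

i=0: 13 = 2^(2 + 1) + 2^2 + 1 (b=2); 2→3: 3^(3 + 1) + 3^3 + 1 = 109; 109−1 = 108
i=1: 108 = 3^(3 + 1) + 3^3 (b=3); 3→4: 4^(4 + 1) + 4^4 = 1280; 1280−1 = 1279
i=2: 1279 = 4^(4 + 1) + 3·4^3 + 3·4^2 + 3·4 + 3 (b=4); 4→5: 5^(5 + 1) + 3·5^3 + 3·5^2 + 3·5 + 3 = 16093; 16093−1 = 16092
i=3: 16092 = 5^(5 + 1) + 3·5^3 + 3·5^2 + 3·5 + 2 (b=5); 5→6: 6^(6 + 1) + 3·6^3 + 3·6^2 + 3·6 + 2 = 280712; 280712−1 = 280711
i=4: 280711 = 6^(6 + 1) + 3·6^3 + 3·6^2 + 3·6 + 1 (b=6); 6→7: 7^(7 + 1) + 3·7^3 + 3·7^2 + 3·7 + 1 = 5765999; 5765999−1 = 5765998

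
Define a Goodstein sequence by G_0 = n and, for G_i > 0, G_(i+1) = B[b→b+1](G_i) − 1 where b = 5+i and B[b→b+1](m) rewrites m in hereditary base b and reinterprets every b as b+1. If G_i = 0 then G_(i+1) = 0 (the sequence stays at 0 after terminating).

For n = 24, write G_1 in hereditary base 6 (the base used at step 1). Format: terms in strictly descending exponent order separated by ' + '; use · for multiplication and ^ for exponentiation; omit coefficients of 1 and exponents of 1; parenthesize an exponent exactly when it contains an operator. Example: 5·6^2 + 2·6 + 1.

G_0 = 24. HB_5(24) = 4·5 + 4. Bump = 28. G_1 = 27.
G_1 = 27. HB_6(27) = 4·6 + 3. Bump = 31. G_2 = 30.

4·6 + 3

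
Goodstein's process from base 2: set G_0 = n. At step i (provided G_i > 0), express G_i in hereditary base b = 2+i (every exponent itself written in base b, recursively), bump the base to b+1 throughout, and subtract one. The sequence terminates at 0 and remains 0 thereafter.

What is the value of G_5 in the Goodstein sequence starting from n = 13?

[0] 13 ≡ 2^(2 + 1) + 2^2 + 1 (base 2). Lift 3: 109. −1: 108.
[1] 108 ≡ 3^(3 + 1) + 3^3 (base 3). Lift 4: 1280. −1: 1279.
[2] 1279 ≡ 4^(4 + 1) + 3·4^3 + 3·4^2 + 3·4 + 3 (base 4). Lift 5: 16093. −1: 16092.
[3] 16092 ≡ 5^(5 + 1) + 3·5^3 + 3·5^2 + 3·5 + 2 (base 5). Lift 6: 280712. −1: 280711.
[4] 280711 ≡ 6^(6 + 1) + 3·6^3 + 3·6^2 + 3·6 + 1 (base 6). Lift 7: 5765999. −1: 5765998.

5765998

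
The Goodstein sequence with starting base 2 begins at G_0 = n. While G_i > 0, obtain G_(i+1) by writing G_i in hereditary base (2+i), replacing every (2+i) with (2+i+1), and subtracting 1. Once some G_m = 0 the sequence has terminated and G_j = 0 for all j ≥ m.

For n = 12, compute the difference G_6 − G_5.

128452957

base 2: 12 = 2^(2 + 1) + 2^2; at 3: 3^(3 + 1) + 3^3 = 108; next = 107
base 3: 107 = 3^(3 + 1) + 2·3^2 + 2·3 + 2; at 4: 4^(4 + 1) + 2·4^2 + 2·4 + 2 = 1066; next = 1065
base 4: 1065 = 4^(4 + 1) + 2·4^2 + 2·4 + 1; at 5: 5^(5 + 1) + 2·5^2 + 2·5 + 1 = 15686; next = 15685
base 5: 15685 = 5^(5 + 1) + 2·5^2 + 2·5; at 6: 6^(6 + 1) + 2·6^2 + 2·6 = 280020; next = 280019
base 6: 280019 = 6^(6 + 1) + 2·6^2 + 6 + 5; at 7: 7^(7 + 1) + 2·7^2 + 7 + 5 = 5764911; next = 5764910
base 7: 5764910 = 7^(7 + 1) + 2·7^2 + 7 + 4; at 8: 8^(8 + 1) + 2·8^2 + 8 + 4 = 134217868; next = 134217867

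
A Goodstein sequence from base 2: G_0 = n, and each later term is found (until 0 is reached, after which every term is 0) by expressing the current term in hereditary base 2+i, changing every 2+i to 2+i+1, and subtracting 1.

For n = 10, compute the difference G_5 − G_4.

3935819

G_0=10  [base 2] 2^(2 + 1) + 2  →[2↦3]→  3^(3 + 1) + 3 = 84  −1 ⇒ G_1=83
G_1=83  [base 3] 3^(3 + 1) + 2  →[3↦4]→  4^(4 + 1) + 2 = 1026  −1 ⇒ G_2=1025
G_2=1025  [base 4] 4^(4 + 1) + 1  →[4↦5]→  5^(5 + 1) + 1 = 15626  −1 ⇒ G_3=15625
G_3=15625  [base 5] 5^(5 + 1)  →[5↦6]→  6^(6 + 1) = 279936  −1 ⇒ G_4=279935
G_4=279935  [base 6] 5·6^6 + 5·6^5 + 5·6^4 + 5·6^3 + 5·6^2 + 5·6 + 5  →[6↦7]→  5·7^7 + 5·7^5 + 5·7^4 + 5·7^3 + 5·7^2 + 5·7 + 5 = 4215755  −1 ⇒ G_5=4215754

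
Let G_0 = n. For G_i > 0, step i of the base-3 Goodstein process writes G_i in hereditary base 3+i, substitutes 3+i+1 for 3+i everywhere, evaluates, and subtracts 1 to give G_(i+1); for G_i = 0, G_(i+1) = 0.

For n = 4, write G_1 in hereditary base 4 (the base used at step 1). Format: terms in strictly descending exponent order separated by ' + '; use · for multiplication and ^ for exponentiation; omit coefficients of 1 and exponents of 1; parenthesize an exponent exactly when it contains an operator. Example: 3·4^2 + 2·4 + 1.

G_0=4  [base 3] 3 + 1  →[3↦4]→  4 + 1 = 5  −1 ⇒ G_1=4
G_1=4  [base 4] 4  →[4↦5]→  5 = 5  −1 ⇒ G_2=4

4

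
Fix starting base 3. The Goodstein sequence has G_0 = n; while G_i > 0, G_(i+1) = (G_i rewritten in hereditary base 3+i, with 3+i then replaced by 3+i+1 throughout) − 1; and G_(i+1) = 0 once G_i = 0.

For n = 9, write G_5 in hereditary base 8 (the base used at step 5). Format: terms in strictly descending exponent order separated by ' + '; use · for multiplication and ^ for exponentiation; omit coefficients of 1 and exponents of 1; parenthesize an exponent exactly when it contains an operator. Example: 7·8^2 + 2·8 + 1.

9 —HB3→ 3^2 —bump→ 4^2 = 16 —(−1)→ 15
15 —HB4→ 3·4 + 3 —bump→ 3·5 + 3 = 18 —(−1)→ 17
17 —HB5→ 3·5 + 2 —bump→ 3·6 + 2 = 20 —(−1)→ 19
19 —HB6→ 3·6 + 1 —bump→ 3·7 + 1 = 22 —(−1)→ 21
21 —HB7→ 3·7 —bump→ 3·8 = 24 —(−1)→ 23
23 —HB8→ 2·8 + 7 —bump→ 2·9 + 7 = 25 —(−1)→ 24

2·8 + 7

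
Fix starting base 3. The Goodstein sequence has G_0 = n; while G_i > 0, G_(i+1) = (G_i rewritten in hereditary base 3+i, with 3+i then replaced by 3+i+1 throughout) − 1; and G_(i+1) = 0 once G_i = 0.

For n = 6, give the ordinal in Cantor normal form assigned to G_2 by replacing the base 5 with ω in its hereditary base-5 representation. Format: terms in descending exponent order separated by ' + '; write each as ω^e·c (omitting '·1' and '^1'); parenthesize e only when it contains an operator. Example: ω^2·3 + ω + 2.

ω + 2

G_0 = 6. HB_3(6) = 2·3. Bump = 8. G_1 = 7.
G_1 = 7. HB_4(7) = 4 + 3. Bump = 8. G_2 = 7.
G_2 = 7. HB_5(7) = 5 + 2. Bump = 8. G_3 = 7.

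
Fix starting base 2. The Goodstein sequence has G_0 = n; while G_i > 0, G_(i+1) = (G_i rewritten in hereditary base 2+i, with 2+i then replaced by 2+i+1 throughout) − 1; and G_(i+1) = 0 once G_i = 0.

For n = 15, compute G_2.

1283

[0] 15 ≡ 2^(2 + 1) + 2^2 + 2 + 1 (base 2). Lift 3: 112. −1: 111.
[1] 111 ≡ 3^(3 + 1) + 3^3 + 3 (base 3). Lift 4: 1284. −1: 1283.
[2] 1283 ≡ 4^(4 + 1) + 4^4 + 3 (base 4). Lift 5: 18753. −1: 18752.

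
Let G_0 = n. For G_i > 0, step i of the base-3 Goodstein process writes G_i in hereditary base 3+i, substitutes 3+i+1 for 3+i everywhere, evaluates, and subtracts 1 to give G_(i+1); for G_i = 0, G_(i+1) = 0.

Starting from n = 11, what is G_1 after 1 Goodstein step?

17

step 0: 11 = 3^2 + 2; sub 4 for 3: 4^2 + 2; = 18; G_1 = 18−1 = 17
step 1: 17 = 4^2 + 1; sub 5 for 4: 5^2 + 1; = 26; G_2 = 26−1 = 25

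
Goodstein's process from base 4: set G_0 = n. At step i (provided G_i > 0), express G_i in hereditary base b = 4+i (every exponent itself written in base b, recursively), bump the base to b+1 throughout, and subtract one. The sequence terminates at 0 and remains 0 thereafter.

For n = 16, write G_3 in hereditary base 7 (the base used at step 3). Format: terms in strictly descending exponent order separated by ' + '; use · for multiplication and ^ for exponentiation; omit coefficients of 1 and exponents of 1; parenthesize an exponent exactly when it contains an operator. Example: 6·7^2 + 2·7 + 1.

G_0 = 16. HB_4(16) = 4^2. Bump = 25. G_1 = 24.
G_1 = 24. HB_5(24) = 4·5 + 4. Bump = 28. G_2 = 27.
G_2 = 27. HB_6(27) = 4·6 + 3. Bump = 31. G_3 = 30.
G_3 = 30. HB_7(30) = 4·7 + 2. Bump = 34. G_4 = 33.

4·7 + 2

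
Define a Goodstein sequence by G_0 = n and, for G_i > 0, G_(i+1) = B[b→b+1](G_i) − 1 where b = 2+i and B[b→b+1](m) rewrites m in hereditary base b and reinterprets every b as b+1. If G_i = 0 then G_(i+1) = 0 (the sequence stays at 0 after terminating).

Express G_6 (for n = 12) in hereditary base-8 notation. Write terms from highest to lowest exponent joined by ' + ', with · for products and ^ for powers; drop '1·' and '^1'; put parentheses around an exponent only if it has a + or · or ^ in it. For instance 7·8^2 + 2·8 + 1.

8^(8 + 1) + 2·8^2 + 8 + 3

(0) 12|_2 = 2^(2 + 1) + 2^2 ↦ 3^(3 + 1) + 3^3|_3 = 108 ⇒ 107
(1) 107|_3 = 3^(3 + 1) + 2·3^2 + 2·3 + 2 ↦ 4^(4 + 1) + 2·4^2 + 2·4 + 2|_4 = 1066 ⇒ 1065
(2) 1065|_4 = 4^(4 + 1) + 2·4^2 + 2·4 + 1 ↦ 5^(5 + 1) + 2·5^2 + 2·5 + 1|_5 = 15686 ⇒ 15685
(3) 15685|_5 = 5^(5 + 1) + 2·5^2 + 2·5 ↦ 6^(6 + 1) + 2·6^2 + 2·6|_6 = 280020 ⇒ 280019
(4) 280019|_6 = 6^(6 + 1) + 2·6^2 + 6 + 5 ↦ 7^(7 + 1) + 2·7^2 + 7 + 5|_7 = 5764911 ⇒ 5764910
(5) 5764910|_7 = 7^(7 + 1) + 2·7^2 + 7 + 4 ↦ 8^(8 + 1) + 2·8^2 + 8 + 4|_8 = 134217868 ⇒ 134217867
(6) 134217867|_8 = 8^(8 + 1) + 2·8^2 + 8 + 3 ↦ 9^(9 + 1) + 2·9^2 + 9 + 3|_9 = 3486784575 ⇒ 3486784574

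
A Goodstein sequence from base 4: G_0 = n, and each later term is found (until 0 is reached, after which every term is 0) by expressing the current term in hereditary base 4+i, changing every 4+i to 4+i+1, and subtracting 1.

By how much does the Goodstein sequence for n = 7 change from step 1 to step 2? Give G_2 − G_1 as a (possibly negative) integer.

[0] 7 ≡ 4 + 3 (base 4). Lift 5: 8. −1: 7.
[1] 7 ≡ 5 + 2 (base 5). Lift 6: 8. −1: 7.

0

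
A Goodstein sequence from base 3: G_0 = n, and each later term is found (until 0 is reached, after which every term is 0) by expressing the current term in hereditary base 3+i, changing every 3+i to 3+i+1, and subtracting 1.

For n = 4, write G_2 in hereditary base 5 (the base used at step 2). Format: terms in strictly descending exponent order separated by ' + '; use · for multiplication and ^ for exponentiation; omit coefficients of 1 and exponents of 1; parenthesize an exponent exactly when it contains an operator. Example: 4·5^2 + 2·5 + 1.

4

G_0 = 4. HB_3(4) = 3 + 1. Bump = 5. G_1 = 4.
G_1 = 4. HB_4(4) = 4. Bump = 5. G_2 = 4.
G_2 = 4. HB_5(4) = 4. Bump = 4. G_3 = 3.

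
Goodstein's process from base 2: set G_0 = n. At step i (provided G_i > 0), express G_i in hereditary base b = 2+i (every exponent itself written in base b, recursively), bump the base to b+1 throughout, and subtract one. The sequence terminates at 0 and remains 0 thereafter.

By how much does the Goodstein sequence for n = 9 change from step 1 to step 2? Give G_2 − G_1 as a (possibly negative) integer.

G_0=9  [base 2] 2^(2 + 1) + 1  →[2↦3]→  3^(3 + 1) + 1 = 82  −1 ⇒ G_1=81
G_1=81  [base 3] 3^(3 + 1)  →[3↦4]→  4^(4 + 1) = 1024  −1 ⇒ G_2=1023

942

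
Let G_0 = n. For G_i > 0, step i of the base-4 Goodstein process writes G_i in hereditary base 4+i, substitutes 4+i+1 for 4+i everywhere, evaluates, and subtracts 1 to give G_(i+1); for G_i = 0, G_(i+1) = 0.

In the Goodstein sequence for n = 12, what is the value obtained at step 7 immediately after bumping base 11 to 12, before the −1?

(0) 12|_4 = 3·4 ↦ 3·5|_5 = 15 ⇒ 14
(1) 14|_5 = 2·5 + 4 ↦ 2·6 + 4|_6 = 16 ⇒ 15
(2) 15|_6 = 2·6 + 3 ↦ 2·7 + 3|_7 = 17 ⇒ 16
(3) 16|_7 = 2·7 + 2 ↦ 2·8 + 2|_8 = 18 ⇒ 17
(4) 17|_8 = 2·8 + 1 ↦ 2·9 + 1|_9 = 19 ⇒ 18
(5) 18|_9 = 2·9 ↦ 2·10|_10 = 20 ⇒ 19
(6) 19|_10 = 10 + 9 ↦ 11 + 9|_11 = 20 ⇒ 19
(7) 19|_11 = 11 + 8 ↦ 12 + 8|_12 = 20 ⇒ 19

20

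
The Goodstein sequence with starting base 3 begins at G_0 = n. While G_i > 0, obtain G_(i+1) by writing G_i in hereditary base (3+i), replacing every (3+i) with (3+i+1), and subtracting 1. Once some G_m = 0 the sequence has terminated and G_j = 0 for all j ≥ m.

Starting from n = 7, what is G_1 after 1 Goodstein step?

8

base 3: 7 = 2·3 + 1; at 4: 2·4 + 1 = 9; next = 8
base 4: 8 = 2·4; at 5: 2·5 = 10; next = 9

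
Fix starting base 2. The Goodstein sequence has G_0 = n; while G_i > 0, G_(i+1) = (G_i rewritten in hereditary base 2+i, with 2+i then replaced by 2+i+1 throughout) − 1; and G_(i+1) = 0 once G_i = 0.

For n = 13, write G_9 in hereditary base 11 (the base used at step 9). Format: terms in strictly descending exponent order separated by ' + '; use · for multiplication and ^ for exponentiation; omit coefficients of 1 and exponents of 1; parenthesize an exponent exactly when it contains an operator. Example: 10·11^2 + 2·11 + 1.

G_0 = 13. HB_2(13) = 2^(2 + 1) + 2^2 + 1. Bump = 109. G_1 = 108.
G_1 = 108. HB_3(108) = 3^(3 + 1) + 3^3. Bump = 1280. G_2 = 1279.
G_2 = 1279. HB_4(1279) = 4^(4 + 1) + 3·4^3 + 3·4^2 + 3·4 + 3. Bump = 16093. G_3 = 16092.
G_3 = 16092. HB_5(16092) = 5^(5 + 1) + 3·5^3 + 3·5^2 + 3·5 + 2. Bump = 280712. G_4 = 280711.
G_4 = 280711. HB_6(280711) = 6^(6 + 1) + 3·6^3 + 3·6^2 + 3·6 + 1. Bump = 5765999. G_5 = 5765998.
G_5 = 5765998. HB_7(5765998) = 7^(7 + 1) + 3·7^3 + 3·7^2 + 3·7. Bump = 134219480. G_6 = 134219479.
G_6 = 134219479. HB_8(134219479) = 8^(8 + 1) + 3·8^3 + 3·8^2 + 2·8 + 7. Bump = 3486786856. G_7 = 3486786855.
G_7 = 3486786855. HB_9(3486786855) = 9^(9 + 1) + 3·9^3 + 3·9^2 + 2·9 + 6. Bump = 100000003326. G_8 = 100000003325.
G_8 = 100000003325. HB_10(100000003325) = 10^(10 + 1) + 3·10^3 + 3·10^2 + 2·10 + 5. Bump = 3138428381104. G_9 = 3138428381103.

11^(11 + 1) + 3·11^3 + 3·11^2 + 2·11 + 4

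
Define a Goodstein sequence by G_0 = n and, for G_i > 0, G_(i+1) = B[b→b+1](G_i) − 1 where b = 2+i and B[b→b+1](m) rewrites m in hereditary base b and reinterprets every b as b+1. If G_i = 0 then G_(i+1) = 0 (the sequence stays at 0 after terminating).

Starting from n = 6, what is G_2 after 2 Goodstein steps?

G_0 = 6. HB_2(6) = 2^2 + 2. Bump = 30. G_1 = 29.
G_1 = 29. HB_3(29) = 3^3 + 2. Bump = 258. G_2 = 257.

257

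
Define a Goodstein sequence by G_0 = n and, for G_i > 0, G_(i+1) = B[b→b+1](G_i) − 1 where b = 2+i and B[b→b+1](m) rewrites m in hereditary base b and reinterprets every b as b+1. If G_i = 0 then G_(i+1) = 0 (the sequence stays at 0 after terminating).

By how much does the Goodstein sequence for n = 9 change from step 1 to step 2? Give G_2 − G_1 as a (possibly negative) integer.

step 0: 9 = 2^(2 + 1) + 1; sub 3 for 2: 3^(3 + 1) + 1; = 82; G_1 = 82−1 = 81
step 1: 81 = 3^(3 + 1); sub 4 for 3: 4^(4 + 1); = 1024; G_2 = 1024−1 = 1023

942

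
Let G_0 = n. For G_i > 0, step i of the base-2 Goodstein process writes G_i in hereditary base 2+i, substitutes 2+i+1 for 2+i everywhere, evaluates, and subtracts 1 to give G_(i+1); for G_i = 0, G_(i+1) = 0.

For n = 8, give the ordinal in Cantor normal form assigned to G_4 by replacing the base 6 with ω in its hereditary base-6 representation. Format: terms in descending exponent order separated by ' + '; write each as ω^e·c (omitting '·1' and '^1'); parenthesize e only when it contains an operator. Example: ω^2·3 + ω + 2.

ω^ω·2 + ω^2·2 + ω + 5

[0] 8 ≡ 2^(2 + 1) (base 2). Lift 3: 81. −1: 80.
[1] 80 ≡ 2·3^3 + 2·3^2 + 2·3 + 2 (base 3). Lift 4: 554. −1: 553.
[2] 553 ≡ 2·4^4 + 2·4^2 + 2·4 + 1 (base 4). Lift 5: 6311. −1: 6310.
[3] 6310 ≡ 2·5^5 + 2·5^2 + 2·5 (base 5). Lift 6: 93396. −1: 93395.
[4] 93395 ≡ 2·6^6 + 2·6^2 + 6 + 5 (base 6). Lift 7: 1647196. −1: 1647195.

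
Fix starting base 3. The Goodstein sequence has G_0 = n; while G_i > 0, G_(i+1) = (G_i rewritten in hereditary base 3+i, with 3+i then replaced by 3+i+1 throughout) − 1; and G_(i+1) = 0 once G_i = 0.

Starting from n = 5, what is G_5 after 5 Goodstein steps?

3

G_0 = 5. HB_3(5) = 3 + 2. Bump = 6. G_1 = 5.
G_1 = 5. HB_4(5) = 4 + 1. Bump = 6. G_2 = 5.
G_2 = 5. HB_5(5) = 5. Bump = 6. G_3 = 5.
G_3 = 5. HB_6(5) = 5. Bump = 5. G_4 = 4.
G_4 = 4. HB_7(4) = 4. Bump = 4. G_5 = 3.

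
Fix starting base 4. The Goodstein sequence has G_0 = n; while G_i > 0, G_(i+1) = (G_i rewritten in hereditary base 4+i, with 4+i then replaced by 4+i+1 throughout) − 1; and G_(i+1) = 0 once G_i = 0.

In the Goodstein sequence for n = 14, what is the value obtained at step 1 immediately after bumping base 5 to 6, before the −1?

19

14 —HB4→ 3·4 + 2 —bump→ 3·5 + 2 = 17 —(−1)→ 16
16 —HB5→ 3·5 + 1 —bump→ 3·6 + 1 = 19 —(−1)→ 18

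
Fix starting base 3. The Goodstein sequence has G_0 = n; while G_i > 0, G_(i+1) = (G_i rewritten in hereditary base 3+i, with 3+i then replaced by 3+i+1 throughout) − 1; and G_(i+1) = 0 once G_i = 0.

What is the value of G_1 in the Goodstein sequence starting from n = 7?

8

i=0: 7 = 2·3 + 1 (b=3); 3→4: 2·4 + 1 = 9; 9−1 = 8
i=1: 8 = 2·4 (b=4); 4→5: 2·5 = 10; 10−1 = 9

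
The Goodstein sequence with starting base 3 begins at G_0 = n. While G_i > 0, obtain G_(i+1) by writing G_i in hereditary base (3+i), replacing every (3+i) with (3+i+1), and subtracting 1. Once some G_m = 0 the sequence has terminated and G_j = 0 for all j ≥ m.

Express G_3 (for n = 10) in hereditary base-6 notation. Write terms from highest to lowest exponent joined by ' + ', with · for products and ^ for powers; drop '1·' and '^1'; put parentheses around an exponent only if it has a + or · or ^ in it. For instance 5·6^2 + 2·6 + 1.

4·6 + 3

base 3: 10 = 3^2 + 1; at 4: 4^2 + 1 = 17; next = 16
base 4: 16 = 4^2; at 5: 5^2 = 25; next = 24
base 5: 24 = 4·5 + 4; at 6: 4·6 + 4 = 28; next = 27
base 6: 27 = 4·6 + 3; at 7: 4·7 + 3 = 31; next = 30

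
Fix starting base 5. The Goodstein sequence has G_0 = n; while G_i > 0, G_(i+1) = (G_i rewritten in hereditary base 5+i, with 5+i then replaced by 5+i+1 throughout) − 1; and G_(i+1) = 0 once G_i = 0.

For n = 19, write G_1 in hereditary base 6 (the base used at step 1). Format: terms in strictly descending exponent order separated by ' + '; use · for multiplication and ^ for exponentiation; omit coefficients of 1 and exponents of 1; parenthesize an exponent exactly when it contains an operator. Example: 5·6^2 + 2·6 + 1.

3·6 + 3

i=0: 19 = 3·5 + 4 (b=5); 5→6: 3·6 + 4 = 22; 22−1 = 21
i=1: 21 = 3·6 + 3 (b=6); 6→7: 3·7 + 3 = 24; 24−1 = 23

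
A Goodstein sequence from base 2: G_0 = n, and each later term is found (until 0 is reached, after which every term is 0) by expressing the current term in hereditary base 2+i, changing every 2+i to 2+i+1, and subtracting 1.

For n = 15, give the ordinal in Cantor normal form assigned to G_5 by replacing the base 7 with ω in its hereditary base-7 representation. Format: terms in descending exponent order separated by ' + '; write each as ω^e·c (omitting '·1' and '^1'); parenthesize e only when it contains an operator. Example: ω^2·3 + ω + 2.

ω^(ω + 1) + ω^ω

G_0 = 15. HB_2(15) = 2^(2 + 1) + 2^2 + 2 + 1. Bump = 112. G_1 = 111.
G_1 = 111. HB_3(111) = 3^(3 + 1) + 3^3 + 3. Bump = 1284. G_2 = 1283.
G_2 = 1283. HB_4(1283) = 4^(4 + 1) + 4^4 + 3. Bump = 18753. G_3 = 18752.
G_3 = 18752. HB_5(18752) = 5^(5 + 1) + 5^5 + 2. Bump = 326594. G_4 = 326593.
G_4 = 326593. HB_6(326593) = 6^(6 + 1) + 6^6 + 1. Bump = 6588345. G_5 = 6588344.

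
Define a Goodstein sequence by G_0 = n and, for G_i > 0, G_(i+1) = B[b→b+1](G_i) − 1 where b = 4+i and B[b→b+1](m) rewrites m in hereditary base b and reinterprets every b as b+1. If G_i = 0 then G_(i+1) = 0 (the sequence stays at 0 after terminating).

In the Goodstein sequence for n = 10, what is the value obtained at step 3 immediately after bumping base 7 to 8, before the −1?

(0) 10|_4 = 2·4 + 2 ↦ 2·5 + 2|_5 = 12 ⇒ 11
(1) 11|_5 = 2·5 + 1 ↦ 2·6 + 1|_6 = 13 ⇒ 12
(2) 12|_6 = 2·6 ↦ 2·7|_7 = 14 ⇒ 13

14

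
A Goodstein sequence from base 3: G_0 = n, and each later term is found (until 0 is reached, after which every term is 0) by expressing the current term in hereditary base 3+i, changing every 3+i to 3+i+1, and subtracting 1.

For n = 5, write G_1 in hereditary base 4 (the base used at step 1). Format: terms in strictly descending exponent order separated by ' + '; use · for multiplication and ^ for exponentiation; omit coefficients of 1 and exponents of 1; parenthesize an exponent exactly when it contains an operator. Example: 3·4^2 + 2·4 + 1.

[0] 5 ≡ 3 + 2 (base 3). Lift 4: 6. −1: 5.
[1] 5 ≡ 4 + 1 (base 4). Lift 5: 6. −1: 5.

4 + 1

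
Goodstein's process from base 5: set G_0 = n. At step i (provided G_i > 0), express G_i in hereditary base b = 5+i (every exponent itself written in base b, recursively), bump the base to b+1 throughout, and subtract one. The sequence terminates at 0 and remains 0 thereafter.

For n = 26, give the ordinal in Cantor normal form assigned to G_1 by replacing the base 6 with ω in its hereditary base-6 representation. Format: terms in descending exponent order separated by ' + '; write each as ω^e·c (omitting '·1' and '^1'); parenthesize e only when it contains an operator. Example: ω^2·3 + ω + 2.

G_0=26  [base 5] 5^2 + 1  →[5↦6]→  6^2 + 1 = 37  −1 ⇒ G_1=36
G_1=36  [base 6] 6^2  →[6↦7]→  7^2 = 49  −1 ⇒ G_2=48

ω^2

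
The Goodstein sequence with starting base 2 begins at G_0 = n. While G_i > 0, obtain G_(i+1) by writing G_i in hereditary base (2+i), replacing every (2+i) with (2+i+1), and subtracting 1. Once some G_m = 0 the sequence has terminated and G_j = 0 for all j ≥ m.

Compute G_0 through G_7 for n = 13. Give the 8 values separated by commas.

i=0: 13 = 2^(2 + 1) + 2^2 + 1 (b=2); 2→3: 3^(3 + 1) + 3^3 + 1 = 109; 109−1 = 108
i=1: 108 = 3^(3 + 1) + 3^3 (b=3); 3→4: 4^(4 + 1) + 4^4 = 1280; 1280−1 = 1279
i=2: 1279 = 4^(4 + 1) + 3·4^3 + 3·4^2 + 3·4 + 3 (b=4); 4→5: 5^(5 + 1) + 3·5^3 + 3·5^2 + 3·5 + 3 = 16093; 16093−1 = 16092
i=3: 16092 = 5^(5 + 1) + 3·5^3 + 3·5^2 + 3·5 + 2 (b=5); 5→6: 6^(6 + 1) + 3·6^3 + 3·6^2 + 3·6 + 2 = 280712; 280712−1 = 280711
i=4: 280711 = 6^(6 + 1) + 3·6^3 + 3·6^2 + 3·6 + 1 (b=6); 6→7: 7^(7 + 1) + 3·7^3 + 3·7^2 + 3·7 + 1 = 5765999; 5765999−1 = 5765998
i=5: 5765998 = 7^(7 + 1) + 3·7^3 + 3·7^2 + 3·7 (b=7); 7→8: 8^(8 + 1) + 3·8^3 + 3·8^2 + 3·8 = 134219480; 134219480−1 = 134219479
i=6: 134219479 = 8^(8 + 1) + 3·8^3 + 3·8^2 + 2·8 + 7 (b=8); 8→9: 9^(9 + 1) + 3·9^3 + 3·9^2 + 2·9 + 7 = 3486786856; 3486786856−1 = 3486786855

13, 108, 1279, 16092, 280711, 5765998, 134219479, 3486786855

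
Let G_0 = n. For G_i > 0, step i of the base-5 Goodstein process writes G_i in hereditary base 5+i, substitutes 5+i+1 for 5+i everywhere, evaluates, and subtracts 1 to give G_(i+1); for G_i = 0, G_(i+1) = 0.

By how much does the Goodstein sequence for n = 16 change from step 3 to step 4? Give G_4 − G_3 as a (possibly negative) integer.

1

G_0=16  [base 5] 3·5 + 1  →[5↦6]→  3·6 + 1 = 19  −1 ⇒ G_1=18
G_1=18  [base 6] 3·6  →[6↦7]→  3·7 = 21  −1 ⇒ G_2=20
G_2=20  [base 7] 2·7 + 6  →[7↦8]→  2·8 + 6 = 22  −1 ⇒ G_3=21
G_3=21  [base 8] 2·8 + 5  →[8↦9]→  2·9 + 5 = 23  −1 ⇒ G_4=22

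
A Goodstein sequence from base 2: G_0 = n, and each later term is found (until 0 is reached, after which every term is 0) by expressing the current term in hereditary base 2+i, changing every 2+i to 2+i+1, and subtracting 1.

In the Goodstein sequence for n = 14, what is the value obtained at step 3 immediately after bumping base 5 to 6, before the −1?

326592

G_0 = 14. HB_2(14) = 2^(2 + 1) + 2^2 + 2. Bump = 111. G_1 = 110.
G_1 = 110. HB_3(110) = 3^(3 + 1) + 3^3 + 2. Bump = 1282. G_2 = 1281.
G_2 = 1281. HB_4(1281) = 4^(4 + 1) + 4^4 + 1. Bump = 18751. G_3 = 18750.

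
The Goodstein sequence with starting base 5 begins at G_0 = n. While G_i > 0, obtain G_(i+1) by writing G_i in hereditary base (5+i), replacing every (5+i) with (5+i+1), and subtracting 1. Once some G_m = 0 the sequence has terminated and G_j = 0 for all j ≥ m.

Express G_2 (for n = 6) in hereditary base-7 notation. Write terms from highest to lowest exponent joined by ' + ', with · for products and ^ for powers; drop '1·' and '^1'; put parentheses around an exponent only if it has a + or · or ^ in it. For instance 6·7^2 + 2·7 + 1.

6

[0] 6 ≡ 5 + 1 (base 5). Lift 6: 7. −1: 6.
[1] 6 ≡ 6 (base 6). Lift 7: 7. −1: 6.
[2] 6 ≡ 6 (base 7). Lift 8: 6. −1: 5.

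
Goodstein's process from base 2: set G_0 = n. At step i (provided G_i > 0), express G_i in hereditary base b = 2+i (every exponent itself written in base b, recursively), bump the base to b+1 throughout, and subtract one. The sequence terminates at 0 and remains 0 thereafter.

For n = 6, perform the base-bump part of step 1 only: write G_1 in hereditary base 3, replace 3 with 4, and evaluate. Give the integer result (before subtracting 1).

258

(0) 6|_2 = 2^2 + 2 ↦ 3^3 + 3|_3 = 30 ⇒ 29
(1) 29|_3 = 3^3 + 2 ↦ 4^4 + 2|_4 = 258 ⇒ 257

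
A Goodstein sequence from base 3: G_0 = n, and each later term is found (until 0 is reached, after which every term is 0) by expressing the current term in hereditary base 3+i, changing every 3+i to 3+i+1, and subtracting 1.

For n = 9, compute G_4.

i=0: 9 = 3^2 (b=3); 3→4: 4^2 = 16; 16−1 = 15
i=1: 15 = 3·4 + 3 (b=4); 4→5: 3·5 + 3 = 18; 18−1 = 17
i=2: 17 = 3·5 + 2 (b=5); 5→6: 3·6 + 2 = 20; 20−1 = 19
i=3: 19 = 3·6 + 1 (b=6); 6→7: 3·7 + 1 = 22; 22−1 = 21

21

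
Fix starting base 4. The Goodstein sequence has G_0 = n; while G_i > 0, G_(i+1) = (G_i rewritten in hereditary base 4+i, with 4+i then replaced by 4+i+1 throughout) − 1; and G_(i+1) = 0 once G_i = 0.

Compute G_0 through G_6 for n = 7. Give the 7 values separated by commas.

[0] 7 ≡ 4 + 3 (base 4). Lift 5: 8. −1: 7.
[1] 7 ≡ 5 + 2 (base 5). Lift 6: 8. −1: 7.
[2] 7 ≡ 6 + 1 (base 6). Lift 7: 8. −1: 7.
[3] 7 ≡ 7 (base 7). Lift 8: 8. −1: 7.
[4] 7 ≡ 7 (base 8). Lift 9: 7. −1: 6.
[5] 6 ≡ 6 (base 9). Lift 10: 6. −1: 5.

7, 7, 7, 7, 7, 6, 5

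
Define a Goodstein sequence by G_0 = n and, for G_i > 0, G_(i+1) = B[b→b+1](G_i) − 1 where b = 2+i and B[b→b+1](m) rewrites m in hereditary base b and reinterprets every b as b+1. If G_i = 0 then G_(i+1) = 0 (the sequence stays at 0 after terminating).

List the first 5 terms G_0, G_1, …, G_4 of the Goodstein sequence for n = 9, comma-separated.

i=0: 9 = 2^(2 + 1) + 1 (b=2); 2→3: 3^(3 + 1) + 1 = 82; 82−1 = 81
i=1: 81 = 3^(3 + 1) (b=3); 3→4: 4^(4 + 1) = 1024; 1024−1 = 1023
i=2: 1023 = 3·4^4 + 3·4^3 + 3·4^2 + 3·4 + 3 (b=4); 4→5: 3·5^5 + 3·5^3 + 3·5^2 + 3·5 + 3 = 9843; 9843−1 = 9842
i=3: 9842 = 3·5^5 + 3·5^3 + 3·5^2 + 3·5 + 2 (b=5); 5→6: 3·6^6 + 3·6^3 + 3·6^2 + 3·6 + 2 = 140744; 140744−1 = 140743

9, 81, 1023, 9842, 140743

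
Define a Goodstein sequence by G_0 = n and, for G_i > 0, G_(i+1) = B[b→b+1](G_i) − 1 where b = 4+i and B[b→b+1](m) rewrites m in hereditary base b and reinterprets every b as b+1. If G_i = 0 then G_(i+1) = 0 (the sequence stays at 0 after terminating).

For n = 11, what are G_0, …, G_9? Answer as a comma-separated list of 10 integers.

11 —HB4→ 2·4 + 3 —bump→ 2·5 + 3 = 13 —(−1)→ 12
12 —HB5→ 2·5 + 2 —bump→ 2·6 + 2 = 14 —(−1)→ 13
13 —HB6→ 2·6 + 1 —bump→ 2·7 + 1 = 15 —(−1)→ 14
14 —HB7→ 2·7 —bump→ 2·8 = 16 —(−1)→ 15
15 —HB8→ 8 + 7 —bump→ 9 + 7 = 16 —(−1)→ 15
15 —HB9→ 9 + 6 —bump→ 10 + 6 = 16 —(−1)→ 15
15 —HB10→ 10 + 5 —bump→ 11 + 5 = 16 —(−1)→ 15
15 —HB11→ 11 + 4 —bump→ 12 + 4 = 16 —(−1)→ 15
15 —HB12→ 12 + 3 —bump→ 13 + 3 = 16 —(−1)→ 15

11, 12, 13, 14, 15, 15, 15, 15, 15, 15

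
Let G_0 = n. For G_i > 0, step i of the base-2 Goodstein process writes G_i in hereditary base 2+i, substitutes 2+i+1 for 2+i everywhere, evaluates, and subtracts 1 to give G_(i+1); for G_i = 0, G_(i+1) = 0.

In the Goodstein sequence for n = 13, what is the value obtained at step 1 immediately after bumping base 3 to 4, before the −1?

1280

(0) 13|_2 = 2^(2 + 1) + 2^2 + 1 ↦ 3^(3 + 1) + 3^3 + 1|_3 = 109 ⇒ 108
(1) 108|_3 = 3^(3 + 1) + 3^3 ↦ 4^(4 + 1) + 4^4|_4 = 1280 ⇒ 1279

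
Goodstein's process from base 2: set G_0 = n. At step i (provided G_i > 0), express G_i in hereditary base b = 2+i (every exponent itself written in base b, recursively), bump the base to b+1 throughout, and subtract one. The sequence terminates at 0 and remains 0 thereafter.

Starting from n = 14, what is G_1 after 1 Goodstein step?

base 2: 14 = 2^(2 + 1) + 2^2 + 2; at 3: 3^(3 + 1) + 3^3 + 3 = 111; next = 110
base 3: 110 = 3^(3 + 1) + 3^3 + 2; at 4: 4^(4 + 1) + 4^4 + 2 = 1282; next = 1281

110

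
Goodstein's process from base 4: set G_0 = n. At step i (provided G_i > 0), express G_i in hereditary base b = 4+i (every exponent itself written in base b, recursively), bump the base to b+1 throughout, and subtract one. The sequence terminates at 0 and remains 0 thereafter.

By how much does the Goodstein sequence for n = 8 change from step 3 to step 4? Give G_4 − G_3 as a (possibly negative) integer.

i=0: 8 = 2·4 (b=4); 4→5: 2·5 = 10; 10−1 = 9
i=1: 9 = 5 + 4 (b=5); 5→6: 6 + 4 = 10; 10−1 = 9
i=2: 9 = 6 + 3 (b=6); 6→7: 7 + 3 = 10; 10−1 = 9
i=3: 9 = 7 + 2 (b=7); 7→8: 8 + 2 = 10; 10−1 = 9

0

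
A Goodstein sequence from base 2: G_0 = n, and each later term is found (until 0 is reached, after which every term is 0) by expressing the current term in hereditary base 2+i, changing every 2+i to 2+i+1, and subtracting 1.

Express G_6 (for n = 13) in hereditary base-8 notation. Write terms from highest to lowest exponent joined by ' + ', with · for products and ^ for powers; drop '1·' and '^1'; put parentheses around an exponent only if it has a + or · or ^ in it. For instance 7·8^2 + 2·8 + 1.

8^(8 + 1) + 3·8^3 + 3·8^2 + 2·8 + 7

13 —HB2→ 2^(2 + 1) + 2^2 + 1 —bump→ 3^(3 + 1) + 3^3 + 1 = 109 —(−1)→ 108
108 —HB3→ 3^(3 + 1) + 3^3 —bump→ 4^(4 + 1) + 4^4 = 1280 —(−1)→ 1279
1279 —HB4→ 4^(4 + 1) + 3·4^3 + 3·4^2 + 3·4 + 3 —bump→ 5^(5 + 1) + 3·5^3 + 3·5^2 + 3·5 + 3 = 16093 —(−1)→ 16092
16092 —HB5→ 5^(5 + 1) + 3·5^3 + 3·5^2 + 3·5 + 2 —bump→ 6^(6 + 1) + 3·6^3 + 3·6^2 + 3·6 + 2 = 280712 —(−1)→ 280711
280711 —HB6→ 6^(6 + 1) + 3·6^3 + 3·6^2 + 3·6 + 1 —bump→ 7^(7 + 1) + 3·7^3 + 3·7^2 + 3·7 + 1 = 5765999 —(−1)→ 5765998
5765998 —HB7→ 7^(7 + 1) + 3·7^3 + 3·7^2 + 3·7 —bump→ 8^(8 + 1) + 3·8^3 + 3·8^2 + 3·8 = 134219480 —(−1)→ 134219479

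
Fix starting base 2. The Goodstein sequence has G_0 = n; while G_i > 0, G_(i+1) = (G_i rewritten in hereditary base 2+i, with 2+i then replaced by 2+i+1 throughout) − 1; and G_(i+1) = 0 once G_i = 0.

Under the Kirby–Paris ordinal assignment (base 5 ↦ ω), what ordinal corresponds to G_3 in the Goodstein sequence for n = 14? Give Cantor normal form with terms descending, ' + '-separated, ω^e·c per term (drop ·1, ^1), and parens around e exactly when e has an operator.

14 —HB2→ 2^(2 + 1) + 2^2 + 2 —bump→ 3^(3 + 1) + 3^3 + 3 = 111 —(−1)→ 110
110 —HB3→ 3^(3 + 1) + 3^3 + 2 —bump→ 4^(4 + 1) + 4^4 + 2 = 1282 —(−1)→ 1281
1281 —HB4→ 4^(4 + 1) + 4^4 + 1 —bump→ 5^(5 + 1) + 5^5 + 1 = 18751 —(−1)→ 18750
18750 —HB5→ 5^(5 + 1) + 5^5 —bump→ 6^(6 + 1) + 6^6 = 326592 —(−1)→ 326591

ω^(ω + 1) + ω^ω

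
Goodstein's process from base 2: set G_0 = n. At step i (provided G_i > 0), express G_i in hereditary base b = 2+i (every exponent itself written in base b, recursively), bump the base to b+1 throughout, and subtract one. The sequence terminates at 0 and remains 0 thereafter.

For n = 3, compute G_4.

[0] 3 ≡ 2 + 1 (base 2). Lift 3: 4. −1: 3.
[1] 3 ≡ 3 (base 3). Lift 4: 4. −1: 3.
[2] 3 ≡ 3 (base 4). Lift 5: 3. −1: 2.
[3] 2 ≡ 2 (base 5). Lift 6: 2. −1: 1.

1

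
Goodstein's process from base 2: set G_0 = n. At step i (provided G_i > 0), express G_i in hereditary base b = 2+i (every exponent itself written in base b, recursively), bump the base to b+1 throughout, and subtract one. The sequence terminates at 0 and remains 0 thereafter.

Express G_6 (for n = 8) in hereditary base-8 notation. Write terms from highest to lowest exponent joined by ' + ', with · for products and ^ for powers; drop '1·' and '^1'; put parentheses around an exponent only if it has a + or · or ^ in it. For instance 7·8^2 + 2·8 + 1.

2·8^8 + 2·8^2 + 8 + 3

(0) 8|_2 = 2^(2 + 1) ↦ 3^(3 + 1)|_3 = 81 ⇒ 80
(1) 80|_3 = 2·3^3 + 2·3^2 + 2·3 + 2 ↦ 2·4^4 + 2·4^2 + 2·4 + 2|_4 = 554 ⇒ 553
(2) 553|_4 = 2·4^4 + 2·4^2 + 2·4 + 1 ↦ 2·5^5 + 2·5^2 + 2·5 + 1|_5 = 6311 ⇒ 6310
(3) 6310|_5 = 2·5^5 + 2·5^2 + 2·5 ↦ 2·6^6 + 2·6^2 + 2·6|_6 = 93396 ⇒ 93395
(4) 93395|_6 = 2·6^6 + 2·6^2 + 6 + 5 ↦ 2·7^7 + 2·7^2 + 7 + 5|_7 = 1647196 ⇒ 1647195
(5) 1647195|_7 = 2·7^7 + 2·7^2 + 7 + 4 ↦ 2·8^8 + 2·8^2 + 8 + 4|_8 = 33554572 ⇒ 33554571
(6) 33554571|_8 = 2·8^8 + 2·8^2 + 8 + 3 ↦ 2·9^9 + 2·9^2 + 9 + 3|_9 = 774841152 ⇒ 774841151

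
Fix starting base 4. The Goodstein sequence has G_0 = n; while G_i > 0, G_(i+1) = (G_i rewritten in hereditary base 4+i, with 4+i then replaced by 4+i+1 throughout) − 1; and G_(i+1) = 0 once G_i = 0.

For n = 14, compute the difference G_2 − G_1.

step 0: 14 = 3·4 + 2; sub 5 for 4: 3·5 + 2; = 17; G_1 = 17−1 = 16
step 1: 16 = 3·5 + 1; sub 6 for 5: 3·6 + 1; = 19; G_2 = 19−1 = 18

2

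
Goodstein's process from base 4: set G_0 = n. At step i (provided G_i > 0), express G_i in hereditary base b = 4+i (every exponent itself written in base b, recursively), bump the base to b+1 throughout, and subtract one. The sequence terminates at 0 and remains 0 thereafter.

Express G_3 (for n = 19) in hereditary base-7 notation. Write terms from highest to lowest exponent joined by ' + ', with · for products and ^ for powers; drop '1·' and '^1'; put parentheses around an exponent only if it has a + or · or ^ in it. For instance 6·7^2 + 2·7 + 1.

G_0 = 19. HB_4(19) = 4^2 + 3. Bump = 28. G_1 = 27.
G_1 = 27. HB_5(27) = 5^2 + 2. Bump = 38. G_2 = 37.
G_2 = 37. HB_6(37) = 6^2 + 1. Bump = 50. G_3 = 49.
G_3 = 49. HB_7(49) = 7^2. Bump = 64. G_4 = 63.

7^2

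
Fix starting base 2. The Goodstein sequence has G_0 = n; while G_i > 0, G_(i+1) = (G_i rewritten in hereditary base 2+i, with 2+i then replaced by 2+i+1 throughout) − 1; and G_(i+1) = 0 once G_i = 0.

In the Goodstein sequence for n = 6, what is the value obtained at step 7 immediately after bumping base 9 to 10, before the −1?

(0) 6|_2 = 2^2 + 2 ↦ 3^3 + 3|_3 = 30 ⇒ 29
(1) 29|_3 = 3^3 + 2 ↦ 4^4 + 2|_4 = 258 ⇒ 257
(2) 257|_4 = 4^4 + 1 ↦ 5^5 + 1|_5 = 3126 ⇒ 3125
(3) 3125|_5 = 5^5 ↦ 6^6|_6 = 46656 ⇒ 46655
(4) 46655|_6 = 5·6^5 + 5·6^4 + 5·6^3 + 5·6^2 + 5·6 + 5 ↦ 5·7^5 + 5·7^4 + 5·7^3 + 5·7^2 + 5·7 + 5|_7 = 98040 ⇒ 98039
(5) 98039|_7 = 5·7^5 + 5·7^4 + 5·7^3 + 5·7^2 + 5·7 + 4 ↦ 5·8^5 + 5·8^4 + 5·8^3 + 5·8^2 + 5·8 + 4|_8 = 187244 ⇒ 187243
(6) 187243|_8 = 5·8^5 + 5·8^4 + 5·8^3 + 5·8^2 + 5·8 + 3 ↦ 5·9^5 + 5·9^4 + 5·9^3 + 5·9^2 + 5·9 + 3|_9 = 332148 ⇒ 332147

555552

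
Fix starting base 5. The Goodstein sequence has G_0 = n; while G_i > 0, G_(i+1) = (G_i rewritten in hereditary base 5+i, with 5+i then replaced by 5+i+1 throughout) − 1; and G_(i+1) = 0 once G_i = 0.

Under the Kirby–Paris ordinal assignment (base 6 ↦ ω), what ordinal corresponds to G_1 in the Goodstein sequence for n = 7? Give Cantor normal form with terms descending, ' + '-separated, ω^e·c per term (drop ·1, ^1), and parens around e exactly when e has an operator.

G_0 = 7. HB_5(7) = 5 + 2. Bump = 8. G_1 = 7.
G_1 = 7. HB_6(7) = 6 + 1. Bump = 8. G_2 = 7.

ω + 1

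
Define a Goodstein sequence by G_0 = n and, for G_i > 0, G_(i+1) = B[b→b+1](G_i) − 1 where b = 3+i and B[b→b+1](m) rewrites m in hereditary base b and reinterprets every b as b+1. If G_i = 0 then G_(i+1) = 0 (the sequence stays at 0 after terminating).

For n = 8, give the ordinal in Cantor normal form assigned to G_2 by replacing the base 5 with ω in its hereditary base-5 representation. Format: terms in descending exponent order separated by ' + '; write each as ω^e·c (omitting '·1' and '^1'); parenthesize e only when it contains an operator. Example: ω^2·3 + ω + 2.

ω·2

[0] 8 ≡ 2·3 + 2 (base 3). Lift 4: 10. −1: 9.
[1] 9 ≡ 2·4 + 1 (base 4). Lift 5: 11. −1: 10.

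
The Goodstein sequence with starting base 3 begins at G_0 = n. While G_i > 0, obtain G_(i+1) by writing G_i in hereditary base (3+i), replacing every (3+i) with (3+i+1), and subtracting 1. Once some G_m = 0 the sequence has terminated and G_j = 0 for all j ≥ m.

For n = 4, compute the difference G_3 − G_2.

step 0: 4 = 3 + 1; sub 4 for 3: 4 + 1; = 5; G_1 = 5−1 = 4
step 1: 4 = 4; sub 5 for 4: 5; = 5; G_2 = 5−1 = 4
step 2: 4 = 4; sub 6 for 5: 4; = 4; G_3 = 4−1 = 3

-1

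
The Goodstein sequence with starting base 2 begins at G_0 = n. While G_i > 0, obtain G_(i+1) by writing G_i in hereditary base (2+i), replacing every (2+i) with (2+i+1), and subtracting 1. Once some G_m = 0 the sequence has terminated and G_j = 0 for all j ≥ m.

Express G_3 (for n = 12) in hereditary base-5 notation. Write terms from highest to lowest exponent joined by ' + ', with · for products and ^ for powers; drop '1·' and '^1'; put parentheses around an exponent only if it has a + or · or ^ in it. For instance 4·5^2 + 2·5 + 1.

[0] 12 ≡ 2^(2 + 1) + 2^2 (base 2). Lift 3: 108. −1: 107.
[1] 107 ≡ 3^(3 + 1) + 2·3^2 + 2·3 + 2 (base 3). Lift 4: 1066. −1: 1065.
[2] 1065 ≡ 4^(4 + 1) + 2·4^2 + 2·4 + 1 (base 4). Lift 5: 15686. −1: 15685.
[3] 15685 ≡ 5^(5 + 1) + 2·5^2 + 2·5 (base 5). Lift 6: 280020. −1: 280019.

5^(5 + 1) + 2·5^2 + 2·5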